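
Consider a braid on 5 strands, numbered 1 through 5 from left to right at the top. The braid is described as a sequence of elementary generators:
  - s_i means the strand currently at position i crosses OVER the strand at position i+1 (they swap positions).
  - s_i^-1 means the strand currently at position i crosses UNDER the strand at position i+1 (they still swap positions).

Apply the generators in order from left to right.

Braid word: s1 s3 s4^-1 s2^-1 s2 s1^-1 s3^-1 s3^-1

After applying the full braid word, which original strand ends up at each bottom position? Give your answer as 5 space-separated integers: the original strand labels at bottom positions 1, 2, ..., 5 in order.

Answer: 1 2 4 5 3

Derivation:
Gen 1 (s1): strand 1 crosses over strand 2. Perm now: [2 1 3 4 5]
Gen 2 (s3): strand 3 crosses over strand 4. Perm now: [2 1 4 3 5]
Gen 3 (s4^-1): strand 3 crosses under strand 5. Perm now: [2 1 4 5 3]
Gen 4 (s2^-1): strand 1 crosses under strand 4. Perm now: [2 4 1 5 3]
Gen 5 (s2): strand 4 crosses over strand 1. Perm now: [2 1 4 5 3]
Gen 6 (s1^-1): strand 2 crosses under strand 1. Perm now: [1 2 4 5 3]
Gen 7 (s3^-1): strand 4 crosses under strand 5. Perm now: [1 2 5 4 3]
Gen 8 (s3^-1): strand 5 crosses under strand 4. Perm now: [1 2 4 5 3]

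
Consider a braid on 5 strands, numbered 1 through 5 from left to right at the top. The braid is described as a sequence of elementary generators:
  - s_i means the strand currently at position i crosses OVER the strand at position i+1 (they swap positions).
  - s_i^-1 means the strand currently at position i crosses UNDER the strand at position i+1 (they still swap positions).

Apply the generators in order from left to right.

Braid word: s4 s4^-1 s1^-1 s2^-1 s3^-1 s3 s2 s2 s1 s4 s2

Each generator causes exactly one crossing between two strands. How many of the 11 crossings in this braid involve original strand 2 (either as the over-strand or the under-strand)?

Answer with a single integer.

Gen 1: crossing 4x5. Involves strand 2? no. Count so far: 0
Gen 2: crossing 5x4. Involves strand 2? no. Count so far: 0
Gen 3: crossing 1x2. Involves strand 2? yes. Count so far: 1
Gen 4: crossing 1x3. Involves strand 2? no. Count so far: 1
Gen 5: crossing 1x4. Involves strand 2? no. Count so far: 1
Gen 6: crossing 4x1. Involves strand 2? no. Count so far: 1
Gen 7: crossing 3x1. Involves strand 2? no. Count so far: 1
Gen 8: crossing 1x3. Involves strand 2? no. Count so far: 1
Gen 9: crossing 2x3. Involves strand 2? yes. Count so far: 2
Gen 10: crossing 4x5. Involves strand 2? no. Count so far: 2
Gen 11: crossing 2x1. Involves strand 2? yes. Count so far: 3

Answer: 3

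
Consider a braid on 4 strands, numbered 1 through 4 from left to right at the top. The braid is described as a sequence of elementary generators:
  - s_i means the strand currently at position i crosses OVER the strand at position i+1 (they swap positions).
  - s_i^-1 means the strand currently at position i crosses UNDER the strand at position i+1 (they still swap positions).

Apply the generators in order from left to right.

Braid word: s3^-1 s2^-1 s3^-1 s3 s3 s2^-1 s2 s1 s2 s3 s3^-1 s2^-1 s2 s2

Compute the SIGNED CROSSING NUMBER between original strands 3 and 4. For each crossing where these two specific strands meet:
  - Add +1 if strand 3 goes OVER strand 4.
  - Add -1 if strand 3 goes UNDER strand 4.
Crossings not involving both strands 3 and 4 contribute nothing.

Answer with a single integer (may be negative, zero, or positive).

Answer: 1

Derivation:
Gen 1: 3 under 4. Both 3&4? yes. Contrib: -1. Sum: -1
Gen 2: crossing 2x4. Both 3&4? no. Sum: -1
Gen 3: crossing 2x3. Both 3&4? no. Sum: -1
Gen 4: crossing 3x2. Both 3&4? no. Sum: -1
Gen 5: crossing 2x3. Both 3&4? no. Sum: -1
Gen 6: 4 under 3. Both 3&4? yes. Contrib: +1. Sum: 0
Gen 7: 3 over 4. Both 3&4? yes. Contrib: +1. Sum: 1
Gen 8: crossing 1x4. Both 3&4? no. Sum: 1
Gen 9: crossing 1x3. Both 3&4? no. Sum: 1
Gen 10: crossing 1x2. Both 3&4? no. Sum: 1
Gen 11: crossing 2x1. Both 3&4? no. Sum: 1
Gen 12: crossing 3x1. Both 3&4? no. Sum: 1
Gen 13: crossing 1x3. Both 3&4? no. Sum: 1
Gen 14: crossing 3x1. Both 3&4? no. Sum: 1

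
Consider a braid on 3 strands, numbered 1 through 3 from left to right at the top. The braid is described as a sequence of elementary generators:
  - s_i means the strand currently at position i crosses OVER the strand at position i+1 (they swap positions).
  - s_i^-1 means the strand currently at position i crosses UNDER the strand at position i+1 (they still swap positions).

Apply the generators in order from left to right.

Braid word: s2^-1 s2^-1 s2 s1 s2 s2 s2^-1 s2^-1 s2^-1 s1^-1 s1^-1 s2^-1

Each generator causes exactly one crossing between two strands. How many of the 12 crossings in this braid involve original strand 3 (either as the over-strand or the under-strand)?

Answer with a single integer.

Gen 1: crossing 2x3. Involves strand 3? yes. Count so far: 1
Gen 2: crossing 3x2. Involves strand 3? yes. Count so far: 2
Gen 3: crossing 2x3. Involves strand 3? yes. Count so far: 3
Gen 4: crossing 1x3. Involves strand 3? yes. Count so far: 4
Gen 5: crossing 1x2. Involves strand 3? no. Count so far: 4
Gen 6: crossing 2x1. Involves strand 3? no. Count so far: 4
Gen 7: crossing 1x2. Involves strand 3? no. Count so far: 4
Gen 8: crossing 2x1. Involves strand 3? no. Count so far: 4
Gen 9: crossing 1x2. Involves strand 3? no. Count so far: 4
Gen 10: crossing 3x2. Involves strand 3? yes. Count so far: 5
Gen 11: crossing 2x3. Involves strand 3? yes. Count so far: 6
Gen 12: crossing 2x1. Involves strand 3? no. Count so far: 6

Answer: 6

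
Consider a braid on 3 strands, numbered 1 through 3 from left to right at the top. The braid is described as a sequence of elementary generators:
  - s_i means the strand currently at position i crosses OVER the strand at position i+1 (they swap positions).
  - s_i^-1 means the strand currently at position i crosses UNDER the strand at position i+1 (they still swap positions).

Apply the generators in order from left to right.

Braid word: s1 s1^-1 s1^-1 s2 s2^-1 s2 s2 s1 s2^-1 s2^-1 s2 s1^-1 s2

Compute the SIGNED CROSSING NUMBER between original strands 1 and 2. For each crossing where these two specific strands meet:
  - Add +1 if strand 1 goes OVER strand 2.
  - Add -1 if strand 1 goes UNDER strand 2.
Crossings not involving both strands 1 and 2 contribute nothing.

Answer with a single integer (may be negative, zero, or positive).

Answer: 1

Derivation:
Gen 1: 1 over 2. Both 1&2? yes. Contrib: +1. Sum: 1
Gen 2: 2 under 1. Both 1&2? yes. Contrib: +1. Sum: 2
Gen 3: 1 under 2. Both 1&2? yes. Contrib: -1. Sum: 1
Gen 4: crossing 1x3. Both 1&2? no. Sum: 1
Gen 5: crossing 3x1. Both 1&2? no. Sum: 1
Gen 6: crossing 1x3. Both 1&2? no. Sum: 1
Gen 7: crossing 3x1. Both 1&2? no. Sum: 1
Gen 8: 2 over 1. Both 1&2? yes. Contrib: -1. Sum: 0
Gen 9: crossing 2x3. Both 1&2? no. Sum: 0
Gen 10: crossing 3x2. Both 1&2? no. Sum: 0
Gen 11: crossing 2x3. Both 1&2? no. Sum: 0
Gen 12: crossing 1x3. Both 1&2? no. Sum: 0
Gen 13: 1 over 2. Both 1&2? yes. Contrib: +1. Sum: 1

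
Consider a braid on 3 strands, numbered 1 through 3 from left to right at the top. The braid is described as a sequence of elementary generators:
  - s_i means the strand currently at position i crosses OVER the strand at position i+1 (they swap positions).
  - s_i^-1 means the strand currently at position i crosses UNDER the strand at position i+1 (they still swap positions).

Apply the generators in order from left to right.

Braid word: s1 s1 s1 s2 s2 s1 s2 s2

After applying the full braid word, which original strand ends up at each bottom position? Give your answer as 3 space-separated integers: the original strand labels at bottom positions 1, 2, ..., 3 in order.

Gen 1 (s1): strand 1 crosses over strand 2. Perm now: [2 1 3]
Gen 2 (s1): strand 2 crosses over strand 1. Perm now: [1 2 3]
Gen 3 (s1): strand 1 crosses over strand 2. Perm now: [2 1 3]
Gen 4 (s2): strand 1 crosses over strand 3. Perm now: [2 3 1]
Gen 5 (s2): strand 3 crosses over strand 1. Perm now: [2 1 3]
Gen 6 (s1): strand 2 crosses over strand 1. Perm now: [1 2 3]
Gen 7 (s2): strand 2 crosses over strand 3. Perm now: [1 3 2]
Gen 8 (s2): strand 3 crosses over strand 2. Perm now: [1 2 3]

Answer: 1 2 3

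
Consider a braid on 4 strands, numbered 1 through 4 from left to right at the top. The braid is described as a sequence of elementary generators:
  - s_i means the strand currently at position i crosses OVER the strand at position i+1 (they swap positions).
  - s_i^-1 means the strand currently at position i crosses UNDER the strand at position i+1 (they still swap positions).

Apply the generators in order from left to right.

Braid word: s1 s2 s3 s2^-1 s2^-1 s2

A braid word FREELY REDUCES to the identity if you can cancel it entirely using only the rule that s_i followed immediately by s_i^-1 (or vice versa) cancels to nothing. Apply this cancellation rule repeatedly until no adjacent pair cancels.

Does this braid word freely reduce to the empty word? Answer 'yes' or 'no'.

Answer: no

Derivation:
Gen 1 (s1): push. Stack: [s1]
Gen 2 (s2): push. Stack: [s1 s2]
Gen 3 (s3): push. Stack: [s1 s2 s3]
Gen 4 (s2^-1): push. Stack: [s1 s2 s3 s2^-1]
Gen 5 (s2^-1): push. Stack: [s1 s2 s3 s2^-1 s2^-1]
Gen 6 (s2): cancels prior s2^-1. Stack: [s1 s2 s3 s2^-1]
Reduced word: s1 s2 s3 s2^-1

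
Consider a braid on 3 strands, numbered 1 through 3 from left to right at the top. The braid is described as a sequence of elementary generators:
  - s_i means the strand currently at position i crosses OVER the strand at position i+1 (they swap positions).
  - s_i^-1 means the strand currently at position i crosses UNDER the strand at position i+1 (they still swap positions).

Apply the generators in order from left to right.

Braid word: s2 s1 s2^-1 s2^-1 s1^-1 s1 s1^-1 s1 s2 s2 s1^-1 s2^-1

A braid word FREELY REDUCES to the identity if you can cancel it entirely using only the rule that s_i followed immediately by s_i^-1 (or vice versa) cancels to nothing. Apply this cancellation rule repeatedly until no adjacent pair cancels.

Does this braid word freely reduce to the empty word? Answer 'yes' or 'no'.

Gen 1 (s2): push. Stack: [s2]
Gen 2 (s1): push. Stack: [s2 s1]
Gen 3 (s2^-1): push. Stack: [s2 s1 s2^-1]
Gen 4 (s2^-1): push. Stack: [s2 s1 s2^-1 s2^-1]
Gen 5 (s1^-1): push. Stack: [s2 s1 s2^-1 s2^-1 s1^-1]
Gen 6 (s1): cancels prior s1^-1. Stack: [s2 s1 s2^-1 s2^-1]
Gen 7 (s1^-1): push. Stack: [s2 s1 s2^-1 s2^-1 s1^-1]
Gen 8 (s1): cancels prior s1^-1. Stack: [s2 s1 s2^-1 s2^-1]
Gen 9 (s2): cancels prior s2^-1. Stack: [s2 s1 s2^-1]
Gen 10 (s2): cancels prior s2^-1. Stack: [s2 s1]
Gen 11 (s1^-1): cancels prior s1. Stack: [s2]
Gen 12 (s2^-1): cancels prior s2. Stack: []
Reduced word: (empty)

Answer: yes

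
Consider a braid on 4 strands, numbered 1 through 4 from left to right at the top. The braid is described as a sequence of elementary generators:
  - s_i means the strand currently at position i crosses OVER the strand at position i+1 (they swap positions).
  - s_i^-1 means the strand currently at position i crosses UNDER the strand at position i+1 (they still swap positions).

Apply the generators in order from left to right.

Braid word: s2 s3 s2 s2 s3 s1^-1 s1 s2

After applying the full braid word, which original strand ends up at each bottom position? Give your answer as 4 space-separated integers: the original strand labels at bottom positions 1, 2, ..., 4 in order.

Gen 1 (s2): strand 2 crosses over strand 3. Perm now: [1 3 2 4]
Gen 2 (s3): strand 2 crosses over strand 4. Perm now: [1 3 4 2]
Gen 3 (s2): strand 3 crosses over strand 4. Perm now: [1 4 3 2]
Gen 4 (s2): strand 4 crosses over strand 3. Perm now: [1 3 4 2]
Gen 5 (s3): strand 4 crosses over strand 2. Perm now: [1 3 2 4]
Gen 6 (s1^-1): strand 1 crosses under strand 3. Perm now: [3 1 2 4]
Gen 7 (s1): strand 3 crosses over strand 1. Perm now: [1 3 2 4]
Gen 8 (s2): strand 3 crosses over strand 2. Perm now: [1 2 3 4]

Answer: 1 2 3 4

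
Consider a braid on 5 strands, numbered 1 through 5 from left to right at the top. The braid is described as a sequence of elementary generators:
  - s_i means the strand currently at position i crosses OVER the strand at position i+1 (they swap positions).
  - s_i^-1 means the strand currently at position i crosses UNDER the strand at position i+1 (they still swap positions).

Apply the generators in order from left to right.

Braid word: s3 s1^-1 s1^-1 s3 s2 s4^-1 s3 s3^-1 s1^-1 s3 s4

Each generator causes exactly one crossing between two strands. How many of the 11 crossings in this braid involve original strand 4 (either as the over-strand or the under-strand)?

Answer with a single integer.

Answer: 4

Derivation:
Gen 1: crossing 3x4. Involves strand 4? yes. Count so far: 1
Gen 2: crossing 1x2. Involves strand 4? no. Count so far: 1
Gen 3: crossing 2x1. Involves strand 4? no. Count so far: 1
Gen 4: crossing 4x3. Involves strand 4? yes. Count so far: 2
Gen 5: crossing 2x3. Involves strand 4? no. Count so far: 2
Gen 6: crossing 4x5. Involves strand 4? yes. Count so far: 3
Gen 7: crossing 2x5. Involves strand 4? no. Count so far: 3
Gen 8: crossing 5x2. Involves strand 4? no. Count so far: 3
Gen 9: crossing 1x3. Involves strand 4? no. Count so far: 3
Gen 10: crossing 2x5. Involves strand 4? no. Count so far: 3
Gen 11: crossing 2x4. Involves strand 4? yes. Count so far: 4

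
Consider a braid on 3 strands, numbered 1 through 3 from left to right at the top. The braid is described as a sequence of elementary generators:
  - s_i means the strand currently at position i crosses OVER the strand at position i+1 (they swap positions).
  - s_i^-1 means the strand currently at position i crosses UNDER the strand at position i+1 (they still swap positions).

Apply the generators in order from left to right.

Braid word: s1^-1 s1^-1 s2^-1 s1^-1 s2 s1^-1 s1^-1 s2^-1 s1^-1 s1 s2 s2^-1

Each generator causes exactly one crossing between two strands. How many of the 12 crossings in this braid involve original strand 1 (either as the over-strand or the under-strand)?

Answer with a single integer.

Gen 1: crossing 1x2. Involves strand 1? yes. Count so far: 1
Gen 2: crossing 2x1. Involves strand 1? yes. Count so far: 2
Gen 3: crossing 2x3. Involves strand 1? no. Count so far: 2
Gen 4: crossing 1x3. Involves strand 1? yes. Count so far: 3
Gen 5: crossing 1x2. Involves strand 1? yes. Count so far: 4
Gen 6: crossing 3x2. Involves strand 1? no. Count so far: 4
Gen 7: crossing 2x3. Involves strand 1? no. Count so far: 4
Gen 8: crossing 2x1. Involves strand 1? yes. Count so far: 5
Gen 9: crossing 3x1. Involves strand 1? yes. Count so far: 6
Gen 10: crossing 1x3. Involves strand 1? yes. Count so far: 7
Gen 11: crossing 1x2. Involves strand 1? yes. Count so far: 8
Gen 12: crossing 2x1. Involves strand 1? yes. Count so far: 9

Answer: 9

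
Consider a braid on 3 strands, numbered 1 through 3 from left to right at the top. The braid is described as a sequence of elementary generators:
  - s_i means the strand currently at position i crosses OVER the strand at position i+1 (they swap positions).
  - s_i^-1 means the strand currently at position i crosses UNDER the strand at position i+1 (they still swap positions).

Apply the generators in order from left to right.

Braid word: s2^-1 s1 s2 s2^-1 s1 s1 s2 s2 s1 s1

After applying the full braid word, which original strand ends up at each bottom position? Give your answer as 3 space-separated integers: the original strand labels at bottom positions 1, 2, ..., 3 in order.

Answer: 3 1 2

Derivation:
Gen 1 (s2^-1): strand 2 crosses under strand 3. Perm now: [1 3 2]
Gen 2 (s1): strand 1 crosses over strand 3. Perm now: [3 1 2]
Gen 3 (s2): strand 1 crosses over strand 2. Perm now: [3 2 1]
Gen 4 (s2^-1): strand 2 crosses under strand 1. Perm now: [3 1 2]
Gen 5 (s1): strand 3 crosses over strand 1. Perm now: [1 3 2]
Gen 6 (s1): strand 1 crosses over strand 3. Perm now: [3 1 2]
Gen 7 (s2): strand 1 crosses over strand 2. Perm now: [3 2 1]
Gen 8 (s2): strand 2 crosses over strand 1. Perm now: [3 1 2]
Gen 9 (s1): strand 3 crosses over strand 1. Perm now: [1 3 2]
Gen 10 (s1): strand 1 crosses over strand 3. Perm now: [3 1 2]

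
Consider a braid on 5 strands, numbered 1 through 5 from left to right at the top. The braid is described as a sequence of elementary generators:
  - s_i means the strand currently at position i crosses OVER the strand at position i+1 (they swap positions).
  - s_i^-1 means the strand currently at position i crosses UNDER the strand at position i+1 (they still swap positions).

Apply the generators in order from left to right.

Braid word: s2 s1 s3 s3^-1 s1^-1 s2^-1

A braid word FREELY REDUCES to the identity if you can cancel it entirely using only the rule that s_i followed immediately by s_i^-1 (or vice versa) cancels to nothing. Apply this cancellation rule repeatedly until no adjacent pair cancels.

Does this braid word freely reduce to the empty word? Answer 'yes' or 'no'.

Answer: yes

Derivation:
Gen 1 (s2): push. Stack: [s2]
Gen 2 (s1): push. Stack: [s2 s1]
Gen 3 (s3): push. Stack: [s2 s1 s3]
Gen 4 (s3^-1): cancels prior s3. Stack: [s2 s1]
Gen 5 (s1^-1): cancels prior s1. Stack: [s2]
Gen 6 (s2^-1): cancels prior s2. Stack: []
Reduced word: (empty)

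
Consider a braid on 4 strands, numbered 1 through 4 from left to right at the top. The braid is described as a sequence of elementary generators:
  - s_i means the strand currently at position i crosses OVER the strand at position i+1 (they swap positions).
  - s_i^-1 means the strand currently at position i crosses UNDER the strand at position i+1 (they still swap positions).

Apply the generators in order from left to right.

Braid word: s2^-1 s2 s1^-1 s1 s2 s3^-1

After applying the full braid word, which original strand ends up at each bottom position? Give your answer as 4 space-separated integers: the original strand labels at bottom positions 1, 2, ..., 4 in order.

Answer: 1 3 4 2

Derivation:
Gen 1 (s2^-1): strand 2 crosses under strand 3. Perm now: [1 3 2 4]
Gen 2 (s2): strand 3 crosses over strand 2. Perm now: [1 2 3 4]
Gen 3 (s1^-1): strand 1 crosses under strand 2. Perm now: [2 1 3 4]
Gen 4 (s1): strand 2 crosses over strand 1. Perm now: [1 2 3 4]
Gen 5 (s2): strand 2 crosses over strand 3. Perm now: [1 3 2 4]
Gen 6 (s3^-1): strand 2 crosses under strand 4. Perm now: [1 3 4 2]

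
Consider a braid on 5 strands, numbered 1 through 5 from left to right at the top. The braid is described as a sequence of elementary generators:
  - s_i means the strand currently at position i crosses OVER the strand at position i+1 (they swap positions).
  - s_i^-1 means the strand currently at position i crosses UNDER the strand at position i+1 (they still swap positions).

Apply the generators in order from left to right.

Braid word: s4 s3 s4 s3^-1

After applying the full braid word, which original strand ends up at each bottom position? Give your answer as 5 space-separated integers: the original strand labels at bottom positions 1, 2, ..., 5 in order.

Answer: 1 2 4 5 3

Derivation:
Gen 1 (s4): strand 4 crosses over strand 5. Perm now: [1 2 3 5 4]
Gen 2 (s3): strand 3 crosses over strand 5. Perm now: [1 2 5 3 4]
Gen 3 (s4): strand 3 crosses over strand 4. Perm now: [1 2 5 4 3]
Gen 4 (s3^-1): strand 5 crosses under strand 4. Perm now: [1 2 4 5 3]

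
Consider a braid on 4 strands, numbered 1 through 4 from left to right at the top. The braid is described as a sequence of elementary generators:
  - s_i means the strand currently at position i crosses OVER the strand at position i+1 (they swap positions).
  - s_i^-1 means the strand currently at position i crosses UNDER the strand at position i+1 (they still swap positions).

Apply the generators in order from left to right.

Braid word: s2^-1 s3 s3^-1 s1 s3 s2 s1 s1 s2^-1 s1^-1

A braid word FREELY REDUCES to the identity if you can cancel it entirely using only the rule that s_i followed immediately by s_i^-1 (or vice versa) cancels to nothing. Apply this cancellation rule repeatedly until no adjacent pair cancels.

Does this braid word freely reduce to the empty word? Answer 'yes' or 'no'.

Answer: no

Derivation:
Gen 1 (s2^-1): push. Stack: [s2^-1]
Gen 2 (s3): push. Stack: [s2^-1 s3]
Gen 3 (s3^-1): cancels prior s3. Stack: [s2^-1]
Gen 4 (s1): push. Stack: [s2^-1 s1]
Gen 5 (s3): push. Stack: [s2^-1 s1 s3]
Gen 6 (s2): push. Stack: [s2^-1 s1 s3 s2]
Gen 7 (s1): push. Stack: [s2^-1 s1 s3 s2 s1]
Gen 8 (s1): push. Stack: [s2^-1 s1 s3 s2 s1 s1]
Gen 9 (s2^-1): push. Stack: [s2^-1 s1 s3 s2 s1 s1 s2^-1]
Gen 10 (s1^-1): push. Stack: [s2^-1 s1 s3 s2 s1 s1 s2^-1 s1^-1]
Reduced word: s2^-1 s1 s3 s2 s1 s1 s2^-1 s1^-1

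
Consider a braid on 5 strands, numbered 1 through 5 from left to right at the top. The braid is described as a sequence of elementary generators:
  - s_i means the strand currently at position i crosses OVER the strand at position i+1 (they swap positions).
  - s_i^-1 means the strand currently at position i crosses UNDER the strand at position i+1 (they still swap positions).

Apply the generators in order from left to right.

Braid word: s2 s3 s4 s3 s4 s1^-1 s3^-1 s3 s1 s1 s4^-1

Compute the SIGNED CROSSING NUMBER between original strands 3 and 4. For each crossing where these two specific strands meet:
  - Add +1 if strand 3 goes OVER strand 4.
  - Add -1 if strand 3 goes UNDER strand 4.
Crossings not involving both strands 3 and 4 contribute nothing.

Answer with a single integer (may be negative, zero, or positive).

Gen 1: crossing 2x3. Both 3&4? no. Sum: 0
Gen 2: crossing 2x4. Both 3&4? no. Sum: 0
Gen 3: crossing 2x5. Both 3&4? no. Sum: 0
Gen 4: crossing 4x5. Both 3&4? no. Sum: 0
Gen 5: crossing 4x2. Both 3&4? no. Sum: 0
Gen 6: crossing 1x3. Both 3&4? no. Sum: 0
Gen 7: crossing 5x2. Both 3&4? no. Sum: 0
Gen 8: crossing 2x5. Both 3&4? no. Sum: 0
Gen 9: crossing 3x1. Both 3&4? no. Sum: 0
Gen 10: crossing 1x3. Both 3&4? no. Sum: 0
Gen 11: crossing 2x4. Both 3&4? no. Sum: 0

Answer: 0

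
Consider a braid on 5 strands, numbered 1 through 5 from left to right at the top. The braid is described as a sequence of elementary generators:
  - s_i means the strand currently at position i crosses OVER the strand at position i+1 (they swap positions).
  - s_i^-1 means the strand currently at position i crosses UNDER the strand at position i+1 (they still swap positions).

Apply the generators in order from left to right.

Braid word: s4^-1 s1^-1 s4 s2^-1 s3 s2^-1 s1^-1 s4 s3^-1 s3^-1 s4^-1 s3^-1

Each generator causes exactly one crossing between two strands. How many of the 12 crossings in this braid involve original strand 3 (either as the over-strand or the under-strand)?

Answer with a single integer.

Answer: 5

Derivation:
Gen 1: crossing 4x5. Involves strand 3? no. Count so far: 0
Gen 2: crossing 1x2. Involves strand 3? no. Count so far: 0
Gen 3: crossing 5x4. Involves strand 3? no. Count so far: 0
Gen 4: crossing 1x3. Involves strand 3? yes. Count so far: 1
Gen 5: crossing 1x4. Involves strand 3? no. Count so far: 1
Gen 6: crossing 3x4. Involves strand 3? yes. Count so far: 2
Gen 7: crossing 2x4. Involves strand 3? no. Count so far: 2
Gen 8: crossing 1x5. Involves strand 3? no. Count so far: 2
Gen 9: crossing 3x5. Involves strand 3? yes. Count so far: 3
Gen 10: crossing 5x3. Involves strand 3? yes. Count so far: 4
Gen 11: crossing 5x1. Involves strand 3? no. Count so far: 4
Gen 12: crossing 3x1. Involves strand 3? yes. Count so far: 5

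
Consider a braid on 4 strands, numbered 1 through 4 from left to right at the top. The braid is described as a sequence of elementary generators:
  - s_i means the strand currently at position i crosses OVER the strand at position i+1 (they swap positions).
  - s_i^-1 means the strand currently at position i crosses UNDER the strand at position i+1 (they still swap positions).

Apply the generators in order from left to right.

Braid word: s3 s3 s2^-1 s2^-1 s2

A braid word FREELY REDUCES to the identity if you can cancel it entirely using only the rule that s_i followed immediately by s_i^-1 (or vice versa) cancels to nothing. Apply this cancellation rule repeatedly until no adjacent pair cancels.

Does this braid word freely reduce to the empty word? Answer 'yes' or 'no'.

Answer: no

Derivation:
Gen 1 (s3): push. Stack: [s3]
Gen 2 (s3): push. Stack: [s3 s3]
Gen 3 (s2^-1): push. Stack: [s3 s3 s2^-1]
Gen 4 (s2^-1): push. Stack: [s3 s3 s2^-1 s2^-1]
Gen 5 (s2): cancels prior s2^-1. Stack: [s3 s3 s2^-1]
Reduced word: s3 s3 s2^-1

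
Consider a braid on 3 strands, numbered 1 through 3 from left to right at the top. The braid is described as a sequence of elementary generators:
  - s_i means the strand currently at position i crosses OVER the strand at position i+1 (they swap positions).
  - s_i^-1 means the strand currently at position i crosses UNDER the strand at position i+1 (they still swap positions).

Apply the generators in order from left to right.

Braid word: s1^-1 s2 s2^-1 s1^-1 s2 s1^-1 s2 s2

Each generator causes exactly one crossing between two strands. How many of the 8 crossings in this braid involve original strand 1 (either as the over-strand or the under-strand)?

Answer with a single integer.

Gen 1: crossing 1x2. Involves strand 1? yes. Count so far: 1
Gen 2: crossing 1x3. Involves strand 1? yes. Count so far: 2
Gen 3: crossing 3x1. Involves strand 1? yes. Count so far: 3
Gen 4: crossing 2x1. Involves strand 1? yes. Count so far: 4
Gen 5: crossing 2x3. Involves strand 1? no. Count so far: 4
Gen 6: crossing 1x3. Involves strand 1? yes. Count so far: 5
Gen 7: crossing 1x2. Involves strand 1? yes. Count so far: 6
Gen 8: crossing 2x1. Involves strand 1? yes. Count so far: 7

Answer: 7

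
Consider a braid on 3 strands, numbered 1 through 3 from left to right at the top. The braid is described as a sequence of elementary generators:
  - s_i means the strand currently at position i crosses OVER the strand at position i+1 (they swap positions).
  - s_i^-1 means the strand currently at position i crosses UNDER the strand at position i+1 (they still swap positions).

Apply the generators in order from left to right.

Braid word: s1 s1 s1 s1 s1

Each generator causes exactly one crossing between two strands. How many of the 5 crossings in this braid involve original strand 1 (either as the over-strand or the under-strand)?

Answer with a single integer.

Gen 1: crossing 1x2. Involves strand 1? yes. Count so far: 1
Gen 2: crossing 2x1. Involves strand 1? yes. Count so far: 2
Gen 3: crossing 1x2. Involves strand 1? yes. Count so far: 3
Gen 4: crossing 2x1. Involves strand 1? yes. Count so far: 4
Gen 5: crossing 1x2. Involves strand 1? yes. Count so far: 5

Answer: 5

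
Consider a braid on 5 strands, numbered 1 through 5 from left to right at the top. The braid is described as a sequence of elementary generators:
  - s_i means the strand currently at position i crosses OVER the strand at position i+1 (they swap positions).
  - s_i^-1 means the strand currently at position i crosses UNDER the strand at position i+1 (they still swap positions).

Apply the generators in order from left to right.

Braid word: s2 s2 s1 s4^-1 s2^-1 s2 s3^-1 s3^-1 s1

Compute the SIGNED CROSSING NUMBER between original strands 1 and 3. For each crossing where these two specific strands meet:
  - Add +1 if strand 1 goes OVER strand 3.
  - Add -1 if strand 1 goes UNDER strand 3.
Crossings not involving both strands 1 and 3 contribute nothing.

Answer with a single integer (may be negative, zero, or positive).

Answer: -2

Derivation:
Gen 1: crossing 2x3. Both 1&3? no. Sum: 0
Gen 2: crossing 3x2. Both 1&3? no. Sum: 0
Gen 3: crossing 1x2. Both 1&3? no. Sum: 0
Gen 4: crossing 4x5. Both 1&3? no. Sum: 0
Gen 5: 1 under 3. Both 1&3? yes. Contrib: -1. Sum: -1
Gen 6: 3 over 1. Both 1&3? yes. Contrib: -1. Sum: -2
Gen 7: crossing 3x5. Both 1&3? no. Sum: -2
Gen 8: crossing 5x3. Both 1&3? no. Sum: -2
Gen 9: crossing 2x1. Both 1&3? no. Sum: -2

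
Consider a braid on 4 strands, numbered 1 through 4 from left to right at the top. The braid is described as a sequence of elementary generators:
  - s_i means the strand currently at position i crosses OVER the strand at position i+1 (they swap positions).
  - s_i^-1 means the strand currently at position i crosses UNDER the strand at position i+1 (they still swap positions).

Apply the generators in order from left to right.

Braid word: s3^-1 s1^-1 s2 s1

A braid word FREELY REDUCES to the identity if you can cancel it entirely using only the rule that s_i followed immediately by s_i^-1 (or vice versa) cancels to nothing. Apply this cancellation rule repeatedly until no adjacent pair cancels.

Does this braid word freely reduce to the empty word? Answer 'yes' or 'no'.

Gen 1 (s3^-1): push. Stack: [s3^-1]
Gen 2 (s1^-1): push. Stack: [s3^-1 s1^-1]
Gen 3 (s2): push. Stack: [s3^-1 s1^-1 s2]
Gen 4 (s1): push. Stack: [s3^-1 s1^-1 s2 s1]
Reduced word: s3^-1 s1^-1 s2 s1

Answer: no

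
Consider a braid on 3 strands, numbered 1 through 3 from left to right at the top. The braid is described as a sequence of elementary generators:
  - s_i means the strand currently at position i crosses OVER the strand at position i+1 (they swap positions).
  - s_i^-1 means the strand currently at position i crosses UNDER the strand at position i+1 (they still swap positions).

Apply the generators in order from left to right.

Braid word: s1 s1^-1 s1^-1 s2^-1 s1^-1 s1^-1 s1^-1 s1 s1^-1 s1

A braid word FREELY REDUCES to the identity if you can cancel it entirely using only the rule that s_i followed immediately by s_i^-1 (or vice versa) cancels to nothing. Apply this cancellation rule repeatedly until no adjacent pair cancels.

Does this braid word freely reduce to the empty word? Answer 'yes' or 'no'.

Answer: no

Derivation:
Gen 1 (s1): push. Stack: [s1]
Gen 2 (s1^-1): cancels prior s1. Stack: []
Gen 3 (s1^-1): push. Stack: [s1^-1]
Gen 4 (s2^-1): push. Stack: [s1^-1 s2^-1]
Gen 5 (s1^-1): push. Stack: [s1^-1 s2^-1 s1^-1]
Gen 6 (s1^-1): push. Stack: [s1^-1 s2^-1 s1^-1 s1^-1]
Gen 7 (s1^-1): push. Stack: [s1^-1 s2^-1 s1^-1 s1^-1 s1^-1]
Gen 8 (s1): cancels prior s1^-1. Stack: [s1^-1 s2^-1 s1^-1 s1^-1]
Gen 9 (s1^-1): push. Stack: [s1^-1 s2^-1 s1^-1 s1^-1 s1^-1]
Gen 10 (s1): cancels prior s1^-1. Stack: [s1^-1 s2^-1 s1^-1 s1^-1]
Reduced word: s1^-1 s2^-1 s1^-1 s1^-1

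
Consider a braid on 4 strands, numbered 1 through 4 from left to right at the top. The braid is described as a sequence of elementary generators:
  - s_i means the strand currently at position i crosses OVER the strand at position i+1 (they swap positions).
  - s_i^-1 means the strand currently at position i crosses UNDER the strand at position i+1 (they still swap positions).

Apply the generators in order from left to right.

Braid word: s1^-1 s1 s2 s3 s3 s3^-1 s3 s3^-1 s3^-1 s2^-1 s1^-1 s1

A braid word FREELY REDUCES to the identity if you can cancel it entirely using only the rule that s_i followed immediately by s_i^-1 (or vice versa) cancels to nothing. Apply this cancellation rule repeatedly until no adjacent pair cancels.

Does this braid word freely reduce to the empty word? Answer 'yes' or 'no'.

Answer: yes

Derivation:
Gen 1 (s1^-1): push. Stack: [s1^-1]
Gen 2 (s1): cancels prior s1^-1. Stack: []
Gen 3 (s2): push. Stack: [s2]
Gen 4 (s3): push. Stack: [s2 s3]
Gen 5 (s3): push. Stack: [s2 s3 s3]
Gen 6 (s3^-1): cancels prior s3. Stack: [s2 s3]
Gen 7 (s3): push. Stack: [s2 s3 s3]
Gen 8 (s3^-1): cancels prior s3. Stack: [s2 s3]
Gen 9 (s3^-1): cancels prior s3. Stack: [s2]
Gen 10 (s2^-1): cancels prior s2. Stack: []
Gen 11 (s1^-1): push. Stack: [s1^-1]
Gen 12 (s1): cancels prior s1^-1. Stack: []
Reduced word: (empty)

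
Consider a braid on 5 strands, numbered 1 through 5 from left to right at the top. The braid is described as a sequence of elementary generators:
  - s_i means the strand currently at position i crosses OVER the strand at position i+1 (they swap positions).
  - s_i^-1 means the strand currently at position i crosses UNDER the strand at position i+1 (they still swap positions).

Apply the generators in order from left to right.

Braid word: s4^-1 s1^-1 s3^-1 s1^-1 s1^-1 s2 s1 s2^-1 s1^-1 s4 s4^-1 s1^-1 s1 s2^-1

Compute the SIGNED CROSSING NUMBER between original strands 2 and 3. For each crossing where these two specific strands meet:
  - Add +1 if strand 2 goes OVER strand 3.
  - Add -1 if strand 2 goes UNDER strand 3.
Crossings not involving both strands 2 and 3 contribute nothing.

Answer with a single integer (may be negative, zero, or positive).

Gen 1: crossing 4x5. Both 2&3? no. Sum: 0
Gen 2: crossing 1x2. Both 2&3? no. Sum: 0
Gen 3: crossing 3x5. Both 2&3? no. Sum: 0
Gen 4: crossing 2x1. Both 2&3? no. Sum: 0
Gen 5: crossing 1x2. Both 2&3? no. Sum: 0
Gen 6: crossing 1x5. Both 2&3? no. Sum: 0
Gen 7: crossing 2x5. Both 2&3? no. Sum: 0
Gen 8: crossing 2x1. Both 2&3? no. Sum: 0
Gen 9: crossing 5x1. Both 2&3? no. Sum: 0
Gen 10: crossing 3x4. Both 2&3? no. Sum: 0
Gen 11: crossing 4x3. Both 2&3? no. Sum: 0
Gen 12: crossing 1x5. Both 2&3? no. Sum: 0
Gen 13: crossing 5x1. Both 2&3? no. Sum: 0
Gen 14: crossing 5x2. Both 2&3? no. Sum: 0

Answer: 0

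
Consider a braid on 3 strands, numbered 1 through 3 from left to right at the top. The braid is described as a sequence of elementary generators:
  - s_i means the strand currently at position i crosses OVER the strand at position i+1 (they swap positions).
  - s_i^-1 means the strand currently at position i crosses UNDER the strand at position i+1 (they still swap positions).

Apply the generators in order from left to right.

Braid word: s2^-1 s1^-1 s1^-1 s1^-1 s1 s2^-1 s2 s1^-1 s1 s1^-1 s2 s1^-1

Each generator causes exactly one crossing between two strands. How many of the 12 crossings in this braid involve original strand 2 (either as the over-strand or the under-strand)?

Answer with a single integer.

Gen 1: crossing 2x3. Involves strand 2? yes. Count so far: 1
Gen 2: crossing 1x3. Involves strand 2? no. Count so far: 1
Gen 3: crossing 3x1. Involves strand 2? no. Count so far: 1
Gen 4: crossing 1x3. Involves strand 2? no. Count so far: 1
Gen 5: crossing 3x1. Involves strand 2? no. Count so far: 1
Gen 6: crossing 3x2. Involves strand 2? yes. Count so far: 2
Gen 7: crossing 2x3. Involves strand 2? yes. Count so far: 3
Gen 8: crossing 1x3. Involves strand 2? no. Count so far: 3
Gen 9: crossing 3x1. Involves strand 2? no. Count so far: 3
Gen 10: crossing 1x3. Involves strand 2? no. Count so far: 3
Gen 11: crossing 1x2. Involves strand 2? yes. Count so far: 4
Gen 12: crossing 3x2. Involves strand 2? yes. Count so far: 5

Answer: 5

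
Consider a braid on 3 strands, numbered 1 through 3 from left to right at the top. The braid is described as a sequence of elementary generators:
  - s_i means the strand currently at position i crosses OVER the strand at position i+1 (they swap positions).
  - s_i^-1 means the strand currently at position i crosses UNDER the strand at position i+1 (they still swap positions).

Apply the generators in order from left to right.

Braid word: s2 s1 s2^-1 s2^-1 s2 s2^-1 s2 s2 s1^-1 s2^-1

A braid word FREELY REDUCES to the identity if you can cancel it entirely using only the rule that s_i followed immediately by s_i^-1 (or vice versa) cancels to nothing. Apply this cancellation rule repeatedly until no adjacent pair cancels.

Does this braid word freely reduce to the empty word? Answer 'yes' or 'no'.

Gen 1 (s2): push. Stack: [s2]
Gen 2 (s1): push. Stack: [s2 s1]
Gen 3 (s2^-1): push. Stack: [s2 s1 s2^-1]
Gen 4 (s2^-1): push. Stack: [s2 s1 s2^-1 s2^-1]
Gen 5 (s2): cancels prior s2^-1. Stack: [s2 s1 s2^-1]
Gen 6 (s2^-1): push. Stack: [s2 s1 s2^-1 s2^-1]
Gen 7 (s2): cancels prior s2^-1. Stack: [s2 s1 s2^-1]
Gen 8 (s2): cancels prior s2^-1. Stack: [s2 s1]
Gen 9 (s1^-1): cancels prior s1. Stack: [s2]
Gen 10 (s2^-1): cancels prior s2. Stack: []
Reduced word: (empty)

Answer: yes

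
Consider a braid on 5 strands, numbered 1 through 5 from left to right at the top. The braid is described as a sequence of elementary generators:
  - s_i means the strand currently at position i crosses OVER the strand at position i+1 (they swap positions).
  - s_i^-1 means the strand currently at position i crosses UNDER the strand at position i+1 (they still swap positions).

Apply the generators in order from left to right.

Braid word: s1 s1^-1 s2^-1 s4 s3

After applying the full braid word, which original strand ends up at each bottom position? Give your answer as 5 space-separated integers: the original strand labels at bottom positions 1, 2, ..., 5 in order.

Answer: 1 3 5 2 4

Derivation:
Gen 1 (s1): strand 1 crosses over strand 2. Perm now: [2 1 3 4 5]
Gen 2 (s1^-1): strand 2 crosses under strand 1. Perm now: [1 2 3 4 5]
Gen 3 (s2^-1): strand 2 crosses under strand 3. Perm now: [1 3 2 4 5]
Gen 4 (s4): strand 4 crosses over strand 5. Perm now: [1 3 2 5 4]
Gen 5 (s3): strand 2 crosses over strand 5. Perm now: [1 3 5 2 4]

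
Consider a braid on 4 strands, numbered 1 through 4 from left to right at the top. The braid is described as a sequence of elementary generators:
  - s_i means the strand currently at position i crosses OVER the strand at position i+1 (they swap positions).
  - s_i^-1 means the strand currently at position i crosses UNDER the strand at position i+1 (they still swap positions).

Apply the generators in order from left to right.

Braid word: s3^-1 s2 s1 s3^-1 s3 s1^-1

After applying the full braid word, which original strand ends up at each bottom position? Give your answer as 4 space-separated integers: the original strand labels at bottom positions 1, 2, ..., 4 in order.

Answer: 1 4 2 3

Derivation:
Gen 1 (s3^-1): strand 3 crosses under strand 4. Perm now: [1 2 4 3]
Gen 2 (s2): strand 2 crosses over strand 4. Perm now: [1 4 2 3]
Gen 3 (s1): strand 1 crosses over strand 4. Perm now: [4 1 2 3]
Gen 4 (s3^-1): strand 2 crosses under strand 3. Perm now: [4 1 3 2]
Gen 5 (s3): strand 3 crosses over strand 2. Perm now: [4 1 2 3]
Gen 6 (s1^-1): strand 4 crosses under strand 1. Perm now: [1 4 2 3]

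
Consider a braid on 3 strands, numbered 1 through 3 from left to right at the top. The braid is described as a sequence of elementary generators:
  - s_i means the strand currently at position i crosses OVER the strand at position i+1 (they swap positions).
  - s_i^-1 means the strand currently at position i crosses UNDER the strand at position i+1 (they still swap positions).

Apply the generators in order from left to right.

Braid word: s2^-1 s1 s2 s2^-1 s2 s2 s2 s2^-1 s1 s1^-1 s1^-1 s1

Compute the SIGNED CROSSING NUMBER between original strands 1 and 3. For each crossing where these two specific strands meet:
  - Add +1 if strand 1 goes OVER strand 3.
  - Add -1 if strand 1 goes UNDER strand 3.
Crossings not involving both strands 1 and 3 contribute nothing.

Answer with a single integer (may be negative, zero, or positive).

Gen 1: crossing 2x3. Both 1&3? no. Sum: 0
Gen 2: 1 over 3. Both 1&3? yes. Contrib: +1. Sum: 1
Gen 3: crossing 1x2. Both 1&3? no. Sum: 1
Gen 4: crossing 2x1. Both 1&3? no. Sum: 1
Gen 5: crossing 1x2. Both 1&3? no. Sum: 1
Gen 6: crossing 2x1. Both 1&3? no. Sum: 1
Gen 7: crossing 1x2. Both 1&3? no. Sum: 1
Gen 8: crossing 2x1. Both 1&3? no. Sum: 1
Gen 9: 3 over 1. Both 1&3? yes. Contrib: -1. Sum: 0
Gen 10: 1 under 3. Both 1&3? yes. Contrib: -1. Sum: -1
Gen 11: 3 under 1. Both 1&3? yes. Contrib: +1. Sum: 0
Gen 12: 1 over 3. Both 1&3? yes. Contrib: +1. Sum: 1

Answer: 1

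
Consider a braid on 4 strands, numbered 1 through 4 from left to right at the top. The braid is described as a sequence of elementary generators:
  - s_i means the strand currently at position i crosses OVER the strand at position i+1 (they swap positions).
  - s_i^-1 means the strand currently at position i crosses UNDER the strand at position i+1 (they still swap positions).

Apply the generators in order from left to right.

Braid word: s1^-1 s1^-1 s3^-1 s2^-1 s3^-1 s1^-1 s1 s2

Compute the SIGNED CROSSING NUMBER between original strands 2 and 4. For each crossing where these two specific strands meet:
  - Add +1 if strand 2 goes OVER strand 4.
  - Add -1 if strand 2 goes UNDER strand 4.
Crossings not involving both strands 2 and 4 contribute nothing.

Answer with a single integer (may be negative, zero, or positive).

Gen 1: crossing 1x2. Both 2&4? no. Sum: 0
Gen 2: crossing 2x1. Both 2&4? no. Sum: 0
Gen 3: crossing 3x4. Both 2&4? no. Sum: 0
Gen 4: 2 under 4. Both 2&4? yes. Contrib: -1. Sum: -1
Gen 5: crossing 2x3. Both 2&4? no. Sum: -1
Gen 6: crossing 1x4. Both 2&4? no. Sum: -1
Gen 7: crossing 4x1. Both 2&4? no. Sum: -1
Gen 8: crossing 4x3. Both 2&4? no. Sum: -1

Answer: -1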